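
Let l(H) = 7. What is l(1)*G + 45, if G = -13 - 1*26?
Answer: -228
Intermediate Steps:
G = -39 (G = -13 - 26 = -39)
l(1)*G + 45 = 7*(-39) + 45 = -273 + 45 = -228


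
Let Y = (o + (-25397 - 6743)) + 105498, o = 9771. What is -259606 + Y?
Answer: -176477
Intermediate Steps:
Y = 83129 (Y = (9771 + (-25397 - 6743)) + 105498 = (9771 - 32140) + 105498 = -22369 + 105498 = 83129)
-259606 + Y = -259606 + 83129 = -176477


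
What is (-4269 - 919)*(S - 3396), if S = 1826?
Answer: 8145160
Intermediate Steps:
(-4269 - 919)*(S - 3396) = (-4269 - 919)*(1826 - 3396) = -5188*(-1570) = 8145160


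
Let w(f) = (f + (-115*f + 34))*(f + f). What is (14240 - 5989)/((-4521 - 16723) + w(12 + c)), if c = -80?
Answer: -8251/1080140 ≈ -0.0076388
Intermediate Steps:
w(f) = 2*f*(34 - 114*f) (w(f) = (f + (34 - 115*f))*(2*f) = (34 - 114*f)*(2*f) = 2*f*(34 - 114*f))
(14240 - 5989)/((-4521 - 16723) + w(12 + c)) = (14240 - 5989)/((-4521 - 16723) + 4*(12 - 80)*(17 - 57*(12 - 80))) = 8251/(-21244 + 4*(-68)*(17 - 57*(-68))) = 8251/(-21244 + 4*(-68)*(17 + 3876)) = 8251/(-21244 + 4*(-68)*3893) = 8251/(-21244 - 1058896) = 8251/(-1080140) = 8251*(-1/1080140) = -8251/1080140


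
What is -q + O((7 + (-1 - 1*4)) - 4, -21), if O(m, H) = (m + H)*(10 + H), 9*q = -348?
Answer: 875/3 ≈ 291.67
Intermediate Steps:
q = -116/3 (q = (1/9)*(-348) = -116/3 ≈ -38.667)
O(m, H) = (10 + H)*(H + m) (O(m, H) = (H + m)*(10 + H) = (10 + H)*(H + m))
-q + O((7 + (-1 - 1*4)) - 4, -21) = -1*(-116/3) + ((-21)**2 + 10*(-21) + 10*((7 + (-1 - 1*4)) - 4) - 21*((7 + (-1 - 1*4)) - 4)) = 116/3 + (441 - 210 + 10*((7 + (-1 - 4)) - 4) - 21*((7 + (-1 - 4)) - 4)) = 116/3 + (441 - 210 + 10*((7 - 5) - 4) - 21*((7 - 5) - 4)) = 116/3 + (441 - 210 + 10*(2 - 4) - 21*(2 - 4)) = 116/3 + (441 - 210 + 10*(-2) - 21*(-2)) = 116/3 + (441 - 210 - 20 + 42) = 116/3 + 253 = 875/3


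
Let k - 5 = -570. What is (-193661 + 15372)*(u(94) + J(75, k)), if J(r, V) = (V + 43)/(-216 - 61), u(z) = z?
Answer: -4735355840/277 ≈ -1.7095e+7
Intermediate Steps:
k = -565 (k = 5 - 570 = -565)
J(r, V) = -43/277 - V/277 (J(r, V) = (43 + V)/(-277) = (43 + V)*(-1/277) = -43/277 - V/277)
(-193661 + 15372)*(u(94) + J(75, k)) = (-193661 + 15372)*(94 + (-43/277 - 1/277*(-565))) = -178289*(94 + (-43/277 + 565/277)) = -178289*(94 + 522/277) = -178289*26560/277 = -4735355840/277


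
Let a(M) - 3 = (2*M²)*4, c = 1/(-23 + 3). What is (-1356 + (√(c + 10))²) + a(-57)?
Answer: 492979/20 ≈ 24649.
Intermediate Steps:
c = -1/20 (c = 1/(-20) = -1/20 ≈ -0.050000)
a(M) = 3 + 8*M² (a(M) = 3 + (2*M²)*4 = 3 + 8*M²)
(-1356 + (√(c + 10))²) + a(-57) = (-1356 + (√(-1/20 + 10))²) + (3 + 8*(-57)²) = (-1356 + (√(199/20))²) + (3 + 8*3249) = (-1356 + (√995/10)²) + (3 + 25992) = (-1356 + 199/20) + 25995 = -26921/20 + 25995 = 492979/20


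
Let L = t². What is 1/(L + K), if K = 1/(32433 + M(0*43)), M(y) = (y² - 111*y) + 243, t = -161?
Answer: 32676/846994597 ≈ 3.8579e-5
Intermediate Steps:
M(y) = 243 + y² - 111*y
K = 1/32676 (K = 1/(32433 + (243 + (0*43)² - 0*43)) = 1/(32433 + (243 + 0² - 111*0)) = 1/(32433 + (243 + 0 + 0)) = 1/(32433 + 243) = 1/32676 ≈ 3.0603e-5)
L = 25921 (L = (-161)² = 25921)
1/(L + K) = 1/(25921 + 1/32676) = 1/(846994597/32676) = 32676/846994597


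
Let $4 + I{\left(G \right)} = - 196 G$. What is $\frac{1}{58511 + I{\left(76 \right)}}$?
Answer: $\frac{1}{43611} \approx 2.293 \cdot 10^{-5}$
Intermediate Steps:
$I{\left(G \right)} = -4 - 196 G$
$\frac{1}{58511 + I{\left(76 \right)}} = \frac{1}{58511 - 14900} = \frac{1}{43611}$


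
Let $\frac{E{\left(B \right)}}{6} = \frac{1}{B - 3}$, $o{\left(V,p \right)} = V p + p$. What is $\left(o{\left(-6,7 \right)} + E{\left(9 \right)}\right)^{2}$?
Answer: $1156$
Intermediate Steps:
$o{\left(V,p \right)} = p + V p$
$E{\left(B \right)} = \frac{6}{-3 + B}$ ($E{\left(B \right)} = \frac{6}{B - 3} = \frac{6}{-3 + B}$)
$\left(o{\left(-6,7 \right)} + E{\left(9 \right)}\right)^{2} = \left(7 \left(1 - 6\right) + \frac{6}{-3 + 9}\right)^{2} = \left(7 \left(-5\right) + \frac{6}{6}\right)^{2} = \left(-35 + 6 \cdot \frac{1}{6}\right)^{2} = \left(-35 + 1\right)^{2} = \left(-34\right)^{2} = 1156$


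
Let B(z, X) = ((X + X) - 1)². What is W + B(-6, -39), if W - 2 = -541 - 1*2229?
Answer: 3473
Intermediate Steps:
B(z, X) = (-1 + 2*X)² (B(z, X) = (2*X - 1)² = (-1 + 2*X)²)
W = -2768 (W = 2 + (-541 - 1*2229) = 2 + (-541 - 2229) = 2 - 2770 = -2768)
W + B(-6, -39) = -2768 + (-1 + 2*(-39))² = -2768 + (-1 - 78)² = -2768 + (-79)² = -2768 + 6241 = 3473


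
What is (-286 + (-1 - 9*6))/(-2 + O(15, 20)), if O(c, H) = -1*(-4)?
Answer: -341/2 ≈ -170.50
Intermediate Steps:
O(c, H) = 4
(-286 + (-1 - 9*6))/(-2 + O(15, 20)) = (-286 + (-1 - 9*6))/(-2 + 4) = (-286 + (-1 - 54))/2 = (-286 - 55)*(½) = -341*½ = -341/2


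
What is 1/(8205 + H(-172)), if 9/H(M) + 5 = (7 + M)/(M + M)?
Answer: 1555/12755679 ≈ 0.00012191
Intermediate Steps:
H(M) = 9/(-5 + (7 + M)/(2*M)) (H(M) = 9/(-5 + (7 + M)/(M + M)) = 9/(-5 + (7 + M)/((2*M))) = 9/(-5 + (7 + M)*(1/(2*M))) = 9/(-5 + (7 + M)/(2*M)))
1/(8205 + H(-172)) = 1/(8205 - 18*(-172)/(-7 + 9*(-172))) = 1/(8205 - 18*(-172)/(-7 - 1548)) = 1/(8205 - 18*(-172)/(-1555)) = 1/(8205 - 18*(-172)*(-1/1555)) = 1/(8205 - 3096/1555) = 1/(12755679/1555) = 1555/12755679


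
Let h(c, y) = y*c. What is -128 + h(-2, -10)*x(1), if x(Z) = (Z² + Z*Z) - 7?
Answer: -228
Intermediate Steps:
h(c, y) = c*y
x(Z) = -7 + 2*Z² (x(Z) = (Z² + Z²) - 7 = 2*Z² - 7 = -7 + 2*Z²)
-128 + h(-2, -10)*x(1) = -128 + (-2*(-10))*(-7 + 2*1²) = -128 + 20*(-7 + 2*1) = -128 + 20*(-7 + 2) = -128 + 20*(-5) = -128 - 100 = -228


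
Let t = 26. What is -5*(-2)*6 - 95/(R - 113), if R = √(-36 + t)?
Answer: 777475/12779 + 95*I*√10/12779 ≈ 60.84 + 0.023509*I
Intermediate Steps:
R = I*√10 (R = √(-36 + 26) = √(-10) = I*√10 ≈ 3.1623*I)
-5*(-2)*6 - 95/(R - 113) = -5*(-2)*6 - 95/(I*√10 - 113) = 10*6 - 95/(-113 + I*√10) = 60 - 95/(-113 + I*√10)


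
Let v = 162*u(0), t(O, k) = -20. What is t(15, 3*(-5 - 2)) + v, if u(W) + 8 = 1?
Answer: -1154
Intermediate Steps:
u(W) = -7 (u(W) = -8 + 1 = -7)
v = -1134 (v = 162*(-7) = -1134)
t(15, 3*(-5 - 2)) + v = -20 - 1134 = -1154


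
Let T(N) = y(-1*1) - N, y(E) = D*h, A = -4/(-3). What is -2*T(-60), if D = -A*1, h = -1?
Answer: -368/3 ≈ -122.67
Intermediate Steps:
A = 4/3 (A = -4*(-⅓) = 4/3 ≈ 1.3333)
D = -4/3 (D = -1*4/3*1 = -4/3*1 = -4/3 ≈ -1.3333)
y(E) = 4/3 (y(E) = -4/3*(-1) = 4/3)
T(N) = 4/3 - N
-2*T(-60) = -2*(4/3 - 1*(-60)) = -2*(4/3 + 60) = -2*184/3 = -368/3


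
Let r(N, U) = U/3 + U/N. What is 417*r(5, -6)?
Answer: -6672/5 ≈ -1334.4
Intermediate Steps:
r(N, U) = U/3 + U/N (r(N, U) = U*(⅓) + U/N = U/3 + U/N)
417*r(5, -6) = 417*((⅓)*(-6) - 6/5) = 417*(-2 - 6*⅕) = 417*(-2 - 6/5) = 417*(-16/5) = -6672/5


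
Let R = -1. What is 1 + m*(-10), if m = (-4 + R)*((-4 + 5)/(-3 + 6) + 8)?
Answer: 1253/3 ≈ 417.67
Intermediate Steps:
m = -125/3 (m = (-4 - 1)*((-4 + 5)/(-3 + 6) + 8) = -5*(1/3 + 8) = -5*(1*(⅓) + 8) = -5*(⅓ + 8) = -5*25/3 = -125/3 ≈ -41.667)
1 + m*(-10) = 1 - 125/3*(-10) = 1 + 1250/3 = 1253/3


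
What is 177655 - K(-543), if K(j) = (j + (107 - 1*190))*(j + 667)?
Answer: 255279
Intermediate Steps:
K(j) = (-83 + j)*(667 + j) (K(j) = (j + (107 - 190))*(667 + j) = (j - 83)*(667 + j) = (-83 + j)*(667 + j))
177655 - K(-543) = 177655 - (-55361 + (-543)**2 + 584*(-543)) = 177655 - (-55361 + 294849 - 317112) = 177655 - 1*(-77624) = 177655 + 77624 = 255279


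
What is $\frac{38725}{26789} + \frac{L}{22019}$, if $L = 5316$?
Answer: $\frac{995096099}{589866991} \approx 1.687$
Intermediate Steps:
$\frac{38725}{26789} + \frac{L}{22019} = \frac{38725}{26789} + \frac{5316}{22019} = \frac{995096099}{589866991}$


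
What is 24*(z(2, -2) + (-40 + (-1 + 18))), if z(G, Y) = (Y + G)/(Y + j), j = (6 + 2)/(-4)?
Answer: -552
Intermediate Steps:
j = -2 (j = 8*(-¼) = -2)
z(G, Y) = (G + Y)/(-2 + Y) (z(G, Y) = (Y + G)/(Y - 2) = (G + Y)/(-2 + Y))
24*(z(2, -2) + (-40 + (-1 + 18))) = 24*((2 - 2)/(-2 - 2) + (-40 + (-1 + 18))) = 24*(0/(-4) + (-40 + 17)) = 24*(-¼*0 - 23) = 24*(0 - 23) = 24*(-23) = -552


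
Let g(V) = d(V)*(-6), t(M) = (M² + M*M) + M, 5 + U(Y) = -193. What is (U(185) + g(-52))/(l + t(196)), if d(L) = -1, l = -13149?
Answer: -64/21293 ≈ -0.0030057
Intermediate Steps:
U(Y) = -198 (U(Y) = -5 - 193 = -198)
t(M) = M + 2*M² (t(M) = (M² + M²) + M = 2*M² + M = M + 2*M²)
g(V) = 6 (g(V) = -1*(-6) = 6)
(U(185) + g(-52))/(l + t(196)) = (-198 + 6)/(-13149 + 196*(1 + 2*196)) = -192/(-13149 + 196*(1 + 392)) = -192/(-13149 + 196*393) = -192/(-13149 + 77028) = -192/63879 = -192*1/63879 = -64/21293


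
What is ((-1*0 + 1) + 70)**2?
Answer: 5041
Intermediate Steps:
((-1*0 + 1) + 70)**2 = ((0 + 1) + 70)**2 = (1 + 70)**2 = 71**2 = 5041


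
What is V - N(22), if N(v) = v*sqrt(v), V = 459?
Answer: 459 - 22*sqrt(22) ≈ 355.81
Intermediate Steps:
N(v) = v**(3/2)
V - N(22) = 459 - 22**(3/2) = 459 - 22*sqrt(22)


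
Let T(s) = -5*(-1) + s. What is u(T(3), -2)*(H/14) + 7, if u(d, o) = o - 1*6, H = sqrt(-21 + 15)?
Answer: 7 - 4*I*sqrt(6)/7 ≈ 7.0 - 1.3997*I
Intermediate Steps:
H = I*sqrt(6) (H = sqrt(-6) = I*sqrt(6) ≈ 2.4495*I)
T(s) = 5 + s
u(d, o) = -6 + o (u(d, o) = o - 6 = -6 + o)
u(T(3), -2)*(H/14) + 7 = (-6 - 2)*((I*sqrt(6))/14) + 7 = -8*I*sqrt(6)/14 + 7 = -4*I*sqrt(6)/7 + 7 = 7 - 4*I*sqrt(6)/7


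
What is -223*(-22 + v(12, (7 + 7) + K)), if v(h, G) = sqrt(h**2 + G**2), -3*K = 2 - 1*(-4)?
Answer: 4906 - 2676*sqrt(2) ≈ 1121.6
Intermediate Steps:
K = -2 (K = -(2 - 1*(-4))/3 = -(2 + 4)/3 = -1/3*6 = -2)
v(h, G) = sqrt(G**2 + h**2)
-223*(-22 + v(12, (7 + 7) + K)) = -223*(-22 + sqrt(((7 + 7) - 2)**2 + 12**2)) = -223*(-22 + sqrt((14 - 2)**2 + 144)) = -223*(-22 + sqrt(12**2 + 144)) = -223*(-22 + sqrt(144 + 144)) = -223*(-22 + sqrt(288)) = -223*(-22 + 12*sqrt(2)) = 4906 - 2676*sqrt(2)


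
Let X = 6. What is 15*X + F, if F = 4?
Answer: 94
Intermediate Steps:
15*X + F = 15*6 + 4 = 90 + 4 = 94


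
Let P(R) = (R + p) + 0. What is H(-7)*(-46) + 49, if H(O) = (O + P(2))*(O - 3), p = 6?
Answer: 509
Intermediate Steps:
P(R) = 6 + R (P(R) = (R + 6) + 0 = (6 + R) + 0 = 6 + R)
H(O) = (-3 + O)*(8 + O) (H(O) = (O + (6 + 2))*(O - 3) = (O + 8)*(-3 + O) = (8 + O)*(-3 + O) = (-3 + O)*(8 + O))
H(-7)*(-46) + 49 = (-24 + (-7)² + 5*(-7))*(-46) + 49 = (-24 + 49 - 35)*(-46) + 49 = -10*(-46) + 49 = 460 + 49 = 509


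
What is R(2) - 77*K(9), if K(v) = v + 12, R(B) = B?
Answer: -1615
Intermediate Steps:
K(v) = 12 + v
R(2) - 77*K(9) = 2 - 77*(12 + 9) = 2 - 77*21 = 2 - 1617 = -1615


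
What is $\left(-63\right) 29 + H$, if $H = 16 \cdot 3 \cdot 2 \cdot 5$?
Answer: $-1347$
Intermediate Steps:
$H = 480$ ($H = 16 \cdot 6 \cdot 5 = 16 \cdot 30 = 480$)
$\left(-63\right) 29 + H = \left(-63\right) 29 + 480 = -1827 + 480 = -1347$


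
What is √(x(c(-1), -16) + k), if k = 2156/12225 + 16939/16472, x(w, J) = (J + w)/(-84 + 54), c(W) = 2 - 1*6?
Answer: √758842871665314/20137020 ≈ 1.3680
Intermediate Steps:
c(W) = -4 (c(W) = 2 - 6 = -4)
x(w, J) = -J/30 - w/30 (x(w, J) = (J + w)/(-30) = (J + w)*(-1/30) = -J/30 - w/30)
k = 242592907/201370200 (k = 2156*(1/12225) + 16939*(1/16472) = 2156/12225 + 16939/16472 = 242592907/201370200 ≈ 1.2047)
√(x(c(-1), -16) + k) = √((-1/30*(-16) - 1/30*(-4)) + 242592907/201370200) = √((8/15 + 2/15) + 242592907/201370200) = √(⅔ + 242592907/201370200) = √(376839707/201370200) = √758842871665314/20137020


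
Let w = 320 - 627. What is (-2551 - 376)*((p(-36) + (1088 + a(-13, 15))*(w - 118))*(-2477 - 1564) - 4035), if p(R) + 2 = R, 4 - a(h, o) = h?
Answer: -5555165441196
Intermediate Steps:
a(h, o) = 4 - h
w = -307
p(R) = -2 + R
(-2551 - 376)*((p(-36) + (1088 + a(-13, 15))*(w - 118))*(-2477 - 1564) - 4035) = (-2551 - 376)*(((-2 - 36) + (1088 + (4 - 1*(-13)))*(-307 - 118))*(-2477 - 1564) - 4035) = -2927*((-38 + (1088 + (4 + 13))*(-425))*(-4041) - 4035) = -2927*((-38 + (1088 + 17)*(-425))*(-4041) - 4035) = -2927*((-38 + 1105*(-425))*(-4041) - 4035) = -2927*((-38 - 469625)*(-4041) - 4035) = -2927*(-469663*(-4041) - 4035) = -2927*(1897908183 - 4035) = -2927*1897904148 = -5555165441196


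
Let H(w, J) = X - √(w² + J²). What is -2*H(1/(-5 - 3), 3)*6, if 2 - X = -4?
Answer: -72 + 3*√577/2 ≈ -35.969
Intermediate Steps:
X = 6 (X = 2 - 1*(-4) = 2 + 4 = 6)
H(w, J) = 6 - √(J² + w²) (H(w, J) = 6 - √(w² + J²) = 6 - √(J² + w²))
-2*H(1/(-5 - 3), 3)*6 = -2*(6 - √(3² + (1/(-5 - 3))²))*6 = -2*(6 - √(9 + (1/(-8))²))*6 = -2*(6 - √(9 + (-⅛)²))*6 = -2*(6 - √(9 + 1/64))*6 = -2*(6 - √(577/64))*6 = -2*(6 - √577/8)*6 = (-12 + √577/4)*6 = -72 + 3*√577/2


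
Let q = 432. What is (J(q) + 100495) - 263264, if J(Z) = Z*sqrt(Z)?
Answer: -162769 + 5184*sqrt(3) ≈ -1.5379e+5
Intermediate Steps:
J(Z) = Z**(3/2)
(J(q) + 100495) - 263264 = (432**(3/2) + 100495) - 263264 = (5184*sqrt(3) + 100495) - 263264 = (100495 + 5184*sqrt(3)) - 263264 = -162769 + 5184*sqrt(3)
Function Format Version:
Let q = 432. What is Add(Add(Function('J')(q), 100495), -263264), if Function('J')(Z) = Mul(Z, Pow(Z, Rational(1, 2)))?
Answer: Add(-162769, Mul(5184, Pow(3, Rational(1, 2)))) ≈ -1.5379e+5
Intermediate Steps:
Function('J')(Z) = Pow(Z, Rational(3, 2))
Add(Add(Function('J')(q), 100495), -263264) = Add(Add(Pow(432, Rational(3, 2)), 100495), -263264) = Add(Add(Mul(5184, Pow(3, Rational(1, 2))), 100495), -263264) = Add(Add(100495, Mul(5184, Pow(3, Rational(1, 2)))), -263264) = Add(-162769, Mul(5184, Pow(3, Rational(1, 2))))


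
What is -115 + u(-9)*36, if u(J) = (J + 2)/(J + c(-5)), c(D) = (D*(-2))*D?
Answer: -6533/59 ≈ -110.73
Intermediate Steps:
c(D) = -2*D² (c(D) = (-2*D)*D = -2*D²)
u(J) = (2 + J)/(-50 + J) (u(J) = (J + 2)/(J - 2*(-5)²) = (2 + J)/(J - 2*25) = (2 + J)/(J - 50) = (2 + J)/(-50 + J))
-115 + u(-9)*36 = -115 + ((2 - 9)/(-50 - 9))*36 = -115 + (-7/(-59))*36 = -115 - 1/59*(-7)*36 = -115 + (7/59)*36 = -115 + 252/59 = -6533/59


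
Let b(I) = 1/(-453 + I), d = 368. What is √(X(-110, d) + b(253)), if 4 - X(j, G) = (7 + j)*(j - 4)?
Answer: I*√4695202/20 ≈ 108.34*I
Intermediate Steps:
X(j, G) = 4 - (-4 + j)*(7 + j) (X(j, G) = 4 - (7 + j)*(j - 4) = 4 - (7 + j)*(-4 + j) = 4 - (-4 + j)*(7 + j))
√(X(-110, d) + b(253)) = √((32 - 1*(-110)² - 3*(-110)) + 1/(-453 + 253)) = √((32 - 1*12100 + 330) + 1/(-200)) = √((32 - 12100 + 330) - 1/200) = √(-11738 - 1/200) = √(-2347601/200) = I*√4695202/20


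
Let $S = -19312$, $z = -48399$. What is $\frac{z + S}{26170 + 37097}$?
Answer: $- \frac{67711}{63267} \approx -1.0702$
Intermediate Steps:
$\frac{z + S}{26170 + 37097} = \frac{-48399 - 19312}{26170 + 37097} = - \frac{67711}{63267}$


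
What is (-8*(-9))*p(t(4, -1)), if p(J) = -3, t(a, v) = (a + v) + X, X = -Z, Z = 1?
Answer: -216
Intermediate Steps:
X = -1 (X = -1*1 = -1)
t(a, v) = -1 + a + v (t(a, v) = (a + v) - 1 = -1 + a + v)
(-8*(-9))*p(t(4, -1)) = -8*(-9)*(-3) = 72*(-3) = -216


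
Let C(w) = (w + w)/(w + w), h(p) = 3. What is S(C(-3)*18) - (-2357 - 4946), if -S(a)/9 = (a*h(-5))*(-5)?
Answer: 9733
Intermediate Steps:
C(w) = 1 (C(w) = (2*w)/((2*w)) = (2*w)*(1/(2*w)) = 1)
S(a) = 135*a (S(a) = -9*a*3*(-5) = -9*3*a*(-5) = -(-135)*a = 135*a)
S(C(-3)*18) - (-2357 - 4946) = 135*(1*18) - (-2357 - 4946) = 135*18 - 1*(-7303) = 2430 + 7303 = 9733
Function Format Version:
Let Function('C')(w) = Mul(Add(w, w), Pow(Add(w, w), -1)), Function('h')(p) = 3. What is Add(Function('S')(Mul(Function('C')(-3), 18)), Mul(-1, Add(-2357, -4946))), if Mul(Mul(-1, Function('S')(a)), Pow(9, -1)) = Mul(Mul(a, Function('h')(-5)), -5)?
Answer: 9733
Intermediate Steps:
Function('C')(w) = 1 (Function('C')(w) = Mul(Mul(2, w), Pow(Mul(2, w), -1)) = Mul(Mul(2, w), Mul(Rational(1, 2), Pow(w, -1))) = 1)
Function('S')(a) = Mul(135, a) (Function('S')(a) = Mul(-9, Mul(Mul(a, 3), -5)) = Mul(-9, Mul(Mul(3, a), -5)) = Mul(-9, Mul(-15, a)) = Mul(135, a))
Add(Function('S')(Mul(Function('C')(-3), 18)), Mul(-1, Add(-2357, -4946))) = Add(Mul(135, Mul(1, 18)), Mul(-1, Add(-2357, -4946))) = Add(Mul(135, 18), Mul(-1, -7303)) = Add(2430, 7303) = 9733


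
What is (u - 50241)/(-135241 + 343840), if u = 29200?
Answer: -21041/208599 ≈ -0.10087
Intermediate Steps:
(u - 50241)/(-135241 + 343840) = (29200 - 50241)/(-135241 + 343840) = -21041/208599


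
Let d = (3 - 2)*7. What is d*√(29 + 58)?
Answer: 7*√87 ≈ 65.292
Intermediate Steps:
d = 7 (d = 1*7 = 7)
d*√(29 + 58) = 7*√(29 + 58) = 7*√87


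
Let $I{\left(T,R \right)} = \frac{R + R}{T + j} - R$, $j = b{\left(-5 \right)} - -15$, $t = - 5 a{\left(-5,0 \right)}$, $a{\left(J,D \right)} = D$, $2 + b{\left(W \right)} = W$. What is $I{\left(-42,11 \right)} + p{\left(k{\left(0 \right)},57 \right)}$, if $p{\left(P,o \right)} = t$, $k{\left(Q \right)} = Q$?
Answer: $- \frac{198}{17} \approx -11.647$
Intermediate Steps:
$b{\left(W \right)} = -2 + W$
$t = 0$ ($t = \left(-5\right) 0 = 0$)
$p{\left(P,o \right)} = 0$
$j = 8$ ($j = \left(-2 - 5\right) - -15 = -7 + 15 = 8$)
$I{\left(T,R \right)} = - R + \frac{2 R}{8 + T}$ ($I{\left(T,R \right)} = \frac{R + R}{T + 8} - R = \frac{2 R}{8 + T} - R = - R + \frac{2 R}{8 + T}$)
$I{\left(-42,11 \right)} + p{\left(k{\left(0 \right)},57 \right)} = \left(-1\right) 11 \frac{1}{8 - 42} \left(6 - 42\right) + 0 = \left(-1\right) 11 \frac{1}{-34} \left(-36\right) + 0 = \left(-1\right) 11 \left(- \frac{1}{34}\right) \left(-36\right) + 0 = - \frac{198}{17} + 0 = - \frac{198}{17}$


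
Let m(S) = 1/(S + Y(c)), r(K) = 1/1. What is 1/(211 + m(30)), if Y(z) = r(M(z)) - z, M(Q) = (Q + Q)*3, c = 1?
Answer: 30/6331 ≈ 0.0047386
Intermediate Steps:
M(Q) = 6*Q (M(Q) = (2*Q)*3 = 6*Q)
r(K) = 1
Y(z) = 1 - z
m(S) = 1/S (m(S) = 1/(S + (1 - 1*1)) = 1/(S + (1 - 1)) = 1/(S + 0) = 1/S)
1/(211 + m(30)) = 1/(211 + 1/30) = 1/(6331/30) = 30/6331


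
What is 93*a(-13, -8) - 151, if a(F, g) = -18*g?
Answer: 13241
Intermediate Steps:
93*a(-13, -8) - 151 = 93*(-18*(-8)) - 151 = 93*144 - 151 = 13392 - 151 = 13241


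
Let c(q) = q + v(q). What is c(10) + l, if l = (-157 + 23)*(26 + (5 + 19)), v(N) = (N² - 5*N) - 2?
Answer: -6642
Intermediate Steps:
v(N) = -2 + N² - 5*N
c(q) = -2 + q² - 4*q (c(q) = q + (-2 + q² - 5*q) = -2 + q² - 4*q)
l = -6700 (l = -134*(26 + 24) = -134*50 = -6700)
c(10) + l = (-2 + 10² - 4*10) - 6700 = (-2 + 100 - 40) - 6700 = 58 - 6700 = -6642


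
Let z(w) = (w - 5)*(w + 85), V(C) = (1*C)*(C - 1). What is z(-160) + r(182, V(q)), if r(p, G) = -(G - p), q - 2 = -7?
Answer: 12527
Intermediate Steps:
q = -5 (q = 2 - 7 = -5)
V(C) = C*(-1 + C)
r(p, G) = p - G
z(w) = (-5 + w)*(85 + w)
z(-160) + r(182, V(q)) = (-425 + (-160)**2 + 80*(-160)) + (182 - (-5)*(-1 - 5)) = (-425 + 25600 - 12800) + (182 - (-5)*(-6)) = 12375 + (182 - 1*30) = 12375 + (182 - 30) = 12375 + 152 = 12527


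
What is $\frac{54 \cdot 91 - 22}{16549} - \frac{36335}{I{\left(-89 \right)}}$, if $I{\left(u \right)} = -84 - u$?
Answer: $- \frac{120256691}{16549} \approx -7266.7$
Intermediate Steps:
$\frac{54 \cdot 91 - 22}{16549} - \frac{36335}{I{\left(-89 \right)}} = \frac{54 \cdot 91 - 22}{16549} - \frac{36335}{-84 - -89} = \left(4914 - 22\right) \frac{1}{16549} - \frac{36335}{-84 + 89} = 4892 \cdot \frac{1}{16549} - \frac{36335}{5} = \frac{4892}{16549} - 7267 = - \frac{120256691}{16549}$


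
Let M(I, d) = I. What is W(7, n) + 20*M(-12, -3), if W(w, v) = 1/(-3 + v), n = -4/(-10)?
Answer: -3125/13 ≈ -240.38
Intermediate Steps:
n = ⅖ (n = -4*(-⅒) = ⅖ ≈ 0.40000)
W(7, n) + 20*M(-12, -3) = 1/(-3 + ⅖) + 20*(-12) = 1/(-13/5) - 240 = -5/13 - 240 = -3125/13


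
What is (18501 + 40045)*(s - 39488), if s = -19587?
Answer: -3458604950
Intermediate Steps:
(18501 + 40045)*(s - 39488) = (18501 + 40045)*(-19587 - 39488) = 58546*(-59075) = -3458604950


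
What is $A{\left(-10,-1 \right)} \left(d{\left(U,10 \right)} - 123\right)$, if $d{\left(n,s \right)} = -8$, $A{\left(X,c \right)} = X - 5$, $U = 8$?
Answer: $1965$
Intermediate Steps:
$A{\left(X,c \right)} = -5 + X$ ($A{\left(X,c \right)} = X - 5 = -5 + X$)
$A{\left(-10,-1 \right)} \left(d{\left(U,10 \right)} - 123\right) = \left(-5 - 10\right) \left(-8 - 123\right) = \left(-15\right) \left(-131\right) = 1965$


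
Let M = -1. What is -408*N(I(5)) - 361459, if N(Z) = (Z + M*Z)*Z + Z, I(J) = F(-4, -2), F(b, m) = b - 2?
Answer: -359011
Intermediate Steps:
F(b, m) = -2 + b
I(J) = -6 (I(J) = -2 - 4 = -6)
N(Z) = Z (N(Z) = (Z - Z)*Z + Z = 0*Z + Z = 0 + Z = Z)
-408*N(I(5)) - 361459 = -408*(-6) - 361459 = 2448 - 361459 = -359011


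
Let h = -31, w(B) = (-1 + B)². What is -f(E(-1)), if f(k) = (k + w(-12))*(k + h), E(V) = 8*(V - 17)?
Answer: 4375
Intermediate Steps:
E(V) = -136 + 8*V (E(V) = 8*(-17 + V) = -136 + 8*V)
f(k) = (-31 + k)*(169 + k) (f(k) = (k + (-1 - 12)²)*(k - 31) = (k + (-13)²)*(-31 + k) = (k + 169)*(-31 + k) = (169 + k)*(-31 + k) = (-31 + k)*(169 + k))
-f(E(-1)) = -(-5239 + (-136 + 8*(-1))² + 138*(-136 + 8*(-1))) = -(-5239 + (-136 - 8)² + 138*(-136 - 8)) = -(-5239 + (-144)² + 138*(-144)) = -(-5239 + 20736 - 19872) = -1*(-4375) = 4375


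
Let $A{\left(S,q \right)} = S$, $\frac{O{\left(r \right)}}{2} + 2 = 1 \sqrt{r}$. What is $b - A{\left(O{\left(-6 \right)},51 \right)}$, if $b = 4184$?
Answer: $4188 - 2 i \sqrt{6} \approx 4188.0 - 4.899 i$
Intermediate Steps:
$O{\left(r \right)} = -4 + 2 \sqrt{r}$ ($O{\left(r \right)} = -4 + 2 \cdot 1 \sqrt{r} = -4 + 2 \sqrt{r}$)
$b - A{\left(O{\left(-6 \right)},51 \right)} = 4184 - \left(-4 + 2 \sqrt{-6}\right) = 4184 - \left(-4 + 2 i \sqrt{6}\right) = 4184 + \left(4 - 2 i \sqrt{6}\right) = 4188 - 2 i \sqrt{6}$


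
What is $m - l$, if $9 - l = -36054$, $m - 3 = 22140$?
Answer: $-13920$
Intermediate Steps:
$m = 22143$ ($m = 3 + 22140 = 22143$)
$l = 36063$ ($l = 9 - -36054 = 9 + 36054 = 36063$)
$m - l = 22143 - 36063 = -13920$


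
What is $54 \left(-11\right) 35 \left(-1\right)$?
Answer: $20790$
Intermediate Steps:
$54 \left(-11\right) 35 \left(-1\right) = \left(-594\right) \left(-35\right) = 20790$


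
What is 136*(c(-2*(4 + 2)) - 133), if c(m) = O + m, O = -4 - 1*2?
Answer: -20536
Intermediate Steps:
O = -6 (O = -4 - 2 = -6)
c(m) = -6 + m
136*(c(-2*(4 + 2)) - 133) = 136*((-6 - 2*(4 + 2)) - 133) = 136*((-6 - 2*6) - 133) = 136*((-6 - 12) - 133) = 136*(-18 - 133) = 136*(-151) = -20536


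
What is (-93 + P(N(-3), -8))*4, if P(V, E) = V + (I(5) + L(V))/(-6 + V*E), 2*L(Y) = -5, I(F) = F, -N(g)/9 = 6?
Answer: -125239/213 ≈ -587.98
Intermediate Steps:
N(g) = -54 (N(g) = -9*6 = -54)
L(Y) = -5/2 (L(Y) = (½)*(-5) = -5/2)
P(V, E) = V + 5/(2*(-6 + E*V)) (P(V, E) = V + (5 - 5/2)/(-6 + V*E) = V + 5/(2*(-6 + E*V)))
(-93 + P(N(-3), -8))*4 = (-93 + (5/2 - 6*(-54) - 8*(-54)²)/(-6 - 8*(-54)))*4 = (-93 + (5/2 + 324 - 8*2916)/(-6 + 432))*4 = (-93 + (5/2 + 324 - 23328)/426)*4 = (-93 + (1/426)*(-46003/2))*4 = (-93 - 46003/852)*4 = -125239/852*4 = -125239/213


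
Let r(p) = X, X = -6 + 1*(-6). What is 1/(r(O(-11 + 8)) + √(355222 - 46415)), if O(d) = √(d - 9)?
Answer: 12/308663 + √308807/308663 ≈ 0.0018392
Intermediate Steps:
O(d) = √(-9 + d)
X = -12 (X = -6 - 6 = -12)
r(p) = -12
1/(r(O(-11 + 8)) + √(355222 - 46415)) = 1/(-12 + √(355222 - 46415)) = 1/(-12 + √308807)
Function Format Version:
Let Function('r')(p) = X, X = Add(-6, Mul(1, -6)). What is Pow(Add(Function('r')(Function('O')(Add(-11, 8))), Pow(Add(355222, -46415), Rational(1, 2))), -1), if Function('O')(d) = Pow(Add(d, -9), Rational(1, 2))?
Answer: Add(Rational(12, 308663), Mul(Rational(1, 308663), Pow(308807, Rational(1, 2)))) ≈ 0.0018392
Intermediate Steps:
Function('O')(d) = Pow(Add(-9, d), Rational(1, 2))
X = -12 (X = Add(-6, -6) = -12)
Function('r')(p) = -12
Pow(Add(Function('r')(Function('O')(Add(-11, 8))), Pow(Add(355222, -46415), Rational(1, 2))), -1) = Pow(Add(-12, Pow(Add(355222, -46415), Rational(1, 2))), -1) = Pow(Add(-12, Pow(308807, Rational(1, 2))), -1)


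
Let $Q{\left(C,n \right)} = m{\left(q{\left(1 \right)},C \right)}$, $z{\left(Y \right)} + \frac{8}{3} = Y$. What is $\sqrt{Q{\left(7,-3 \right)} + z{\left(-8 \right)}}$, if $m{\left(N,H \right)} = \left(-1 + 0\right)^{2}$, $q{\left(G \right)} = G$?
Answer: $\frac{i \sqrt{87}}{3} \approx 3.1091 i$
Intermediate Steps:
$m{\left(N,H \right)} = 1$ ($m{\left(N,H \right)} = \left(-1\right)^{2} = 1$)
$z{\left(Y \right)} = - \frac{8}{3} + Y$
$Q{\left(C,n \right)} = 1$
$\sqrt{Q{\left(7,-3 \right)} + z{\left(-8 \right)}} = \sqrt{1 - \frac{32}{3}} = \sqrt{- \frac{29}{3}} = \frac{i \sqrt{87}}{3}$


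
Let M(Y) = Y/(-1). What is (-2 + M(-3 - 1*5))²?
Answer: 36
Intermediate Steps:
M(Y) = -Y (M(Y) = Y*(-1) = -Y)
(-2 + M(-3 - 1*5))² = (-2 - (-3 - 1*5))² = (-2 - (-3 - 5))² = (-2 - 1*(-8))² = (-2 + 8)² = 6² = 36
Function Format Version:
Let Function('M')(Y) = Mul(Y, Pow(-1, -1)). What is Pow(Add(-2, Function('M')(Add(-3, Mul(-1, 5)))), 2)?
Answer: 36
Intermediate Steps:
Function('M')(Y) = Mul(-1, Y) (Function('M')(Y) = Mul(Y, -1) = Mul(-1, Y))
Pow(Add(-2, Function('M')(Add(-3, Mul(-1, 5)))), 2) = Pow(Add(-2, Mul(-1, Add(-3, Mul(-1, 5)))), 2) = Pow(Add(-2, Mul(-1, Add(-3, -5))), 2) = Pow(Add(-2, Mul(-1, -8)), 2) = Pow(Add(-2, 8), 2) = Pow(6, 2) = 36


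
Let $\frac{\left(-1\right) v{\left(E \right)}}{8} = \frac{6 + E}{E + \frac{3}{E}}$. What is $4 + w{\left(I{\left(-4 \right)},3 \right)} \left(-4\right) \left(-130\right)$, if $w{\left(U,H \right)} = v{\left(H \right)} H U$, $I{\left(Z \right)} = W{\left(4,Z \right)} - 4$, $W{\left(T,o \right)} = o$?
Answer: $224644$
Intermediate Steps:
$v{\left(E \right)} = - \frac{8 \left(6 + E\right)}{E + \frac{3}{E}}$ ($v{\left(E \right)} = - 8 \frac{6 + E}{E + \frac{3}{E}} = - \frac{8 \left(6 + E\right)}{E + \frac{3}{E}}$)
$I{\left(Z \right)} = -4 + Z$ ($I{\left(Z \right)} = Z - 4 = -4 + Z$)
$w{\left(U,H \right)} = - \frac{8 U H^{2} \left(6 + H\right)}{3 + H^{2}}$ ($w{\left(U,H \right)} = - \frac{8 H \left(6 + H\right)}{3 + H^{2}} H U = - \frac{8 H^{2} \left(6 + H\right)}{3 + H^{2}} U = - \frac{8 U H^{2} \left(6 + H\right)}{3 + H^{2}}$)
$4 + w{\left(I{\left(-4 \right)},3 \right)} \left(-4\right) \left(-130\right) = 4 + - \frac{8 \left(-4 - 4\right) 3^{2} \left(6 + 3\right)}{3 + 3^{2}} \left(-4\right) \left(-130\right) = 4 + \left(-8\right) \left(-8\right) 9 \frac{1}{3 + 9} \cdot 9 \left(-4\right) \left(-130\right) = 4 + \left(-8\right) \left(-8\right) 9 \cdot \frac{1}{12} \cdot 9 \left(-4\right) \left(-130\right) = 4 + 432 \left(-4\right) \left(-130\right) = 4 - -224640 = 4 + 224640 = 224644$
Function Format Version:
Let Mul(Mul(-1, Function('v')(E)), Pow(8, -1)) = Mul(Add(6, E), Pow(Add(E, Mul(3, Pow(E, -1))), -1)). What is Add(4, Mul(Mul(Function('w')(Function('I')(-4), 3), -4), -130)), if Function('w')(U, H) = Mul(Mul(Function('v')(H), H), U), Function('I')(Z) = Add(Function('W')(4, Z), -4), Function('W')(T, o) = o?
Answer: 224644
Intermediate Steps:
Function('v')(E) = Mul(-8, Pow(Add(E, Mul(3, Pow(E, -1))), -1), Add(6, E)) (Function('v')(E) = Mul(-8, Mul(Add(6, E), Pow(Add(E, Mul(3, Pow(E, -1))), -1))) = Mul(-8, Mul(Pow(Add(E, Mul(3, Pow(E, -1))), -1), Add(6, E))) = Mul(-8, Pow(Add(E, Mul(3, Pow(E, -1))), -1), Add(6, E)))
Function('I')(Z) = Add(-4, Z) (Function('I')(Z) = Add(Z, -4) = Add(-4, Z))
Function('w')(U, H) = Mul(-8, U, Pow(H, 2), Pow(Add(3, Pow(H, 2)), -1), Add(6, H)) (Function('w')(U, H) = Mul(Mul(Mul(-8, H, Pow(Add(3, Pow(H, 2)), -1), Add(6, H)), H), U) = Mul(Mul(-8, Pow(H, 2), Pow(Add(3, Pow(H, 2)), -1), Add(6, H)), U) = Mul(-8, U, Pow(H, 2), Pow(Add(3, Pow(H, 2)), -1), Add(6, H)))
Add(4, Mul(Mul(Function('w')(Function('I')(-4), 3), -4), -130)) = Add(4, Mul(Mul(Mul(-8, Add(-4, -4), Pow(3, 2), Pow(Add(3, Pow(3, 2)), -1), Add(6, 3)), -4), -130)) = Add(4, Mul(Mul(Mul(-8, -8, 9, Pow(Add(3, 9), -1), 9), -4), -130)) = Add(4, Mul(Mul(Mul(-8, -8, 9, Pow(12, -1), 9), -4), -130)) = Add(4, Mul(Mul(Mul(-8, -8, 9, Rational(1, 12), 9), -4), -130)) = Add(4, Mul(Mul(432, -4), -130)) = Add(4, Mul(-1728, -130)) = Add(4, 224640) = 224644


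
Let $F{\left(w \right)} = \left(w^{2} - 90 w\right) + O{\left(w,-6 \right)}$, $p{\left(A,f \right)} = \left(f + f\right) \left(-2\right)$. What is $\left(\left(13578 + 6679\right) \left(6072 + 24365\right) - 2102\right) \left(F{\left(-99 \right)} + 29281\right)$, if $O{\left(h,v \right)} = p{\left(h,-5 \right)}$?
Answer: $29602288658484$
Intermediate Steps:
$p{\left(A,f \right)} = - 4 f$ ($p{\left(A,f \right)} = 2 f \left(-2\right) = - 4 f$)
$O{\left(h,v \right)} = 20$ ($O{\left(h,v \right)} = \left(-4\right) \left(-5\right) = 20$)
$F{\left(w \right)} = 20 + w^{2} - 90 w$ ($F{\left(w \right)} = \left(w^{2} - 90 w\right) + 20 = 20 + w^{2} - 90 w$)
$\left(\left(13578 + 6679\right) \left(6072 + 24365\right) - 2102\right) \left(F{\left(-99 \right)} + 29281\right) = \left(\left(13578 + 6679\right) \left(6072 + 24365\right) - 2102\right) \left(\left(20 + \left(-99\right)^{2} - -8910\right) + 29281\right) = \left(20257 \cdot 30437 - 2102\right) \left(\left(20 + 9801 + 8910\right) + 29281\right) = \left(616562309 - 2102\right) \left(18731 + 29281\right) = 616560207 \cdot 48012 = 29602288658484$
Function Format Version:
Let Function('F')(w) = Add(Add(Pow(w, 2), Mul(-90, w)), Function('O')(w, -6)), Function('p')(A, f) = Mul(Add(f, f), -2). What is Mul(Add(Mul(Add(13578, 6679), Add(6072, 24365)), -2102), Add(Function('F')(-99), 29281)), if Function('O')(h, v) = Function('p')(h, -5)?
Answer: 29602288658484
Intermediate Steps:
Function('p')(A, f) = Mul(-4, f) (Function('p')(A, f) = Mul(Mul(2, f), -2) = Mul(-4, f))
Function('O')(h, v) = 20 (Function('O')(h, v) = Mul(-4, -5) = 20)
Function('F')(w) = Add(20, Pow(w, 2), Mul(-90, w)) (Function('F')(w) = Add(Add(Pow(w, 2), Mul(-90, w)), 20) = Add(20, Pow(w, 2), Mul(-90, w)))
Mul(Add(Mul(Add(13578, 6679), Add(6072, 24365)), -2102), Add(Function('F')(-99), 29281)) = Mul(Add(Mul(Add(13578, 6679), Add(6072, 24365)), -2102), Add(Add(20, Pow(-99, 2), Mul(-90, -99)), 29281)) = Mul(Add(Mul(20257, 30437), -2102), Add(Add(20, 9801, 8910), 29281)) = Mul(Add(616562309, -2102), Add(18731, 29281)) = Mul(616560207, 48012) = 29602288658484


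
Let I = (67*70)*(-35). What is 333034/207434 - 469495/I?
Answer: 15205675693/3405029110 ≈ 4.4657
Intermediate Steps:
I = -164150 (I = 4690*(-35) = -164150)
333034/207434 - 469495/I = 333034/207434 - 469495/(-164150) = 333034*(1/207434) - 469495*(-1/164150) = 166517/103717 + 93899/32830 = 15205675693/3405029110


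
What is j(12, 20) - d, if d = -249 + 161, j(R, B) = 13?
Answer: 101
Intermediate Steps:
d = -88
j(12, 20) - d = 13 - 1*(-88) = 13 + 88 = 101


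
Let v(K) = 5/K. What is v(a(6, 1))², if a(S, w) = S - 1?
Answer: 1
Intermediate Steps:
a(S, w) = -1 + S
v(a(6, 1))² = (5/(-1 + 6))² = (5/5)² = (5*(⅕))² = 1² = 1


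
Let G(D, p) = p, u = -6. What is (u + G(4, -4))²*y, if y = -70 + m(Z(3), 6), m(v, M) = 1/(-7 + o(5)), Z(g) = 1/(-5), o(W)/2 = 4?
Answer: -6900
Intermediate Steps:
o(W) = 8 (o(W) = 2*4 = 8)
Z(g) = -⅕
m(v, M) = 1 (m(v, M) = 1/(-7 + 8) = 1/1 = 1)
y = -69 (y = -70 + 1 = -69)
(u + G(4, -4))²*y = (-6 - 4)²*(-69) = (-10)²*(-69) = 100*(-69) = -6900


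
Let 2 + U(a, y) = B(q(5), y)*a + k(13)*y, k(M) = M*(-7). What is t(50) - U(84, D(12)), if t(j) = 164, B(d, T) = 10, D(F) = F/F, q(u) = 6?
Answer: -583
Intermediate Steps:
k(M) = -7*M
D(F) = 1
U(a, y) = -2 - 91*y + 10*a (U(a, y) = -2 + (10*a + (-7*13)*y) = -2 + (10*a - 91*y) = -2 + (-91*y + 10*a) = -2 - 91*y + 10*a)
t(50) - U(84, D(12)) = 164 - (-2 - 91*1 + 10*84) = 164 - (-2 - 91 + 840) = 164 - 1*747 = 164 - 747 = -583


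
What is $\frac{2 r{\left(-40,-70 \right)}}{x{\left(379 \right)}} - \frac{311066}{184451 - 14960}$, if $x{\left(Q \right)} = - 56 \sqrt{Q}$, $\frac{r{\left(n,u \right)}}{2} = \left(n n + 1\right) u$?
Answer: $- \frac{44438}{24213} + \frac{8005 \sqrt{379}}{379} \approx 409.35$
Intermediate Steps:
$r{\left(n,u \right)} = 2 u \left(1 + n^{2}\right)$ ($r{\left(n,u \right)} = 2 \left(n n + 1\right) u = 2 \left(n^{2} + 1\right) u = 2 \left(1 + n^{2}\right) u = 2 u \left(1 + n^{2}\right)$)
$\frac{2 r{\left(-40,-70 \right)}}{x{\left(379 \right)}} - \frac{311066}{184451 - 14960} = \frac{2 \cdot 2 \left(-70\right) \left(1 + \left(-40\right)^{2}\right)}{\left(-56\right) \sqrt{379}} - \frac{311066}{184451 - 14960} = 2 \cdot 2 \left(-70\right) \left(1 + 1600\right) \left(- \frac{\sqrt{379}}{21224}\right) - \frac{311066}{184451 - 14960} = 2 \cdot 2 \left(-70\right) 1601 \left(- \frac{\sqrt{379}}{21224}\right) - \frac{311066}{169491} = 2 \left(-224140\right) \left(- \frac{\sqrt{379}}{21224}\right) - \frac{44438}{24213} = - 448280 \left(- \frac{\sqrt{379}}{21224}\right) - \frac{44438}{24213} = \frac{8005 \sqrt{379}}{379} - \frac{44438}{24213} = - \frac{44438}{24213} + \frac{8005 \sqrt{379}}{379}$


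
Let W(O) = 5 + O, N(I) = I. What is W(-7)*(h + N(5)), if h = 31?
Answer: -72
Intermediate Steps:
W(-7)*(h + N(5)) = (5 - 7)*(31 + 5) = -2*36 = -72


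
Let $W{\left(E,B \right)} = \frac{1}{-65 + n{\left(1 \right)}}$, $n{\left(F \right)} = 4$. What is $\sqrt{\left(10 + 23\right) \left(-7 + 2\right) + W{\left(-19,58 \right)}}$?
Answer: $\frac{i \sqrt{614026}}{61} \approx 12.846 i$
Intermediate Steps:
$W{\left(E,B \right)} = - \frac{1}{61}$ ($W{\left(E,B \right)} = \frac{1}{-65 + 4} = \frac{1}{-61} = - \frac{1}{61}$)
$\sqrt{\left(10 + 23\right) \left(-7 + 2\right) + W{\left(-19,58 \right)}} = \sqrt{\left(10 + 23\right) \left(-7 + 2\right) - \frac{1}{61}} = \sqrt{33 \left(-5\right) - \frac{1}{61}} = \sqrt{-165 - \frac{1}{61}} = \sqrt{- \frac{10066}{61}} = \frac{i \sqrt{614026}}{61}$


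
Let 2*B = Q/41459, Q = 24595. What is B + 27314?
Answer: 2264846847/82918 ≈ 27314.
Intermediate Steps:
B = 24595/82918 (B = (24595/41459)/2 = (24595*(1/41459))/2 = (1/2)*(24595/41459) = 24595/82918 ≈ 0.29662)
B + 27314 = 24595/82918 + 27314 = 2264846847/82918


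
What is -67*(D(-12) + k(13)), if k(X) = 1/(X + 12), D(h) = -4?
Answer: 6633/25 ≈ 265.32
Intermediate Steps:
k(X) = 1/(12 + X)
-67*(D(-12) + k(13)) = -67*(-4 + 1/(12 + 13)) = -67*(-4 + 1/25) = -67*(-99/25) = 6633/25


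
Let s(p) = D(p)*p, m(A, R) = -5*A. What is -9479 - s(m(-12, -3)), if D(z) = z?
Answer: -13079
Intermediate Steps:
s(p) = p² (s(p) = p*p = p²)
-9479 - s(m(-12, -3)) = -9479 - (-5*(-12))² = -9479 - 1*60² = -9479 - 1*3600 = -9479 - 3600 = -13079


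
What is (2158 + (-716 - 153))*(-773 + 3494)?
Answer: 3507369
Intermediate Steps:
(2158 + (-716 - 153))*(-773 + 3494) = (2158 - 869)*2721 = 1289*2721 = 3507369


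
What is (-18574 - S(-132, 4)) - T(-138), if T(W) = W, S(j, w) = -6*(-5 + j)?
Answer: -19258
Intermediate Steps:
S(j, w) = 30 - 6*j
(-18574 - S(-132, 4)) - T(-138) = (-18574 - (30 - 6*(-132))) - 1*(-138) = (-18574 - (30 + 792)) + 138 = (-18574 - 1*822) + 138 = (-18574 - 822) + 138 = -19396 + 138 = -19258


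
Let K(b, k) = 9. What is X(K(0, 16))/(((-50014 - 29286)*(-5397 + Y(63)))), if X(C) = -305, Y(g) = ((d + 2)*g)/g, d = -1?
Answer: -1/1402960 ≈ -7.1278e-7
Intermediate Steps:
Y(g) = 1 (Y(g) = ((-1 + 2)*g)/g = (1*g)/g = g/g = 1)
X(K(0, 16))/(((-50014 - 29286)*(-5397 + Y(63)))) = -305*1/((-50014 - 29286)*(-5397 + 1)) = -305/((-79300*(-5396))) = -305/427902800 = -305*1/427902800 = -1/1402960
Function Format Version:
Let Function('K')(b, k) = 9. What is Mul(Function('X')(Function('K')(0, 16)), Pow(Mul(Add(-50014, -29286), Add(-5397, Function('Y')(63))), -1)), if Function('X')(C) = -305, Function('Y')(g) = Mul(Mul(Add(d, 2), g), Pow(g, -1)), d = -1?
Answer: Rational(-1, 1402960) ≈ -7.1278e-7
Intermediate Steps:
Function('Y')(g) = 1 (Function('Y')(g) = Mul(Mul(Add(-1, 2), g), Pow(g, -1)) = Mul(Mul(1, g), Pow(g, -1)) = Mul(g, Pow(g, -1)) = 1)
Mul(Function('X')(Function('K')(0, 16)), Pow(Mul(Add(-50014, -29286), Add(-5397, Function('Y')(63))), -1)) = Mul(-305, Pow(Mul(Add(-50014, -29286), Add(-5397, 1)), -1)) = Mul(-305, Pow(Mul(-79300, -5396), -1)) = Mul(-305, Pow(427902800, -1)) = Mul(-305, Rational(1, 427902800)) = Rational(-1, 1402960)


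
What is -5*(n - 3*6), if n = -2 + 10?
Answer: 50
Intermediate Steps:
n = 8
-5*(n - 3*6) = -5*(8 - 3*6) = -5*(8 - 1*18) = -5*(8 - 18) = -5*(-10) = 50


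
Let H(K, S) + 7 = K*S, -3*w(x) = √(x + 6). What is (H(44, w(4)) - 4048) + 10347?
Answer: 6292 - 44*√10/3 ≈ 6245.6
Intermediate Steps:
w(x) = -√(6 + x)/3 (w(x) = -√(x + 6)/3 = -√(6 + x)/3)
H(K, S) = -7 + K*S
(H(44, w(4)) - 4048) + 10347 = ((-7 + 44*(-√(6 + 4)/3)) - 4048) + 10347 = ((-7 + 44*(-√10/3)) - 4048) + 10347 = ((-7 - 44*√10/3) - 4048) + 10347 = (-4055 - 44*√10/3) + 10347 = 6292 - 44*√10/3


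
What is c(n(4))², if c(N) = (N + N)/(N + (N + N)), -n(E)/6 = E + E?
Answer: 4/9 ≈ 0.44444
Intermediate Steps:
n(E) = -12*E (n(E) = -6*(E + E) = -12*E)
c(N) = ⅔ (c(N) = (2*N)/(N + 2*N) = (2*N)/((3*N)) = (2*N)*(1/(3*N)) = ⅔)
c(n(4))² = (⅔)² = 4/9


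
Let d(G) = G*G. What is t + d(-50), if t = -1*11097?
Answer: -8597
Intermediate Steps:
d(G) = G²
t = -11097
t + d(-50) = -11097 + (-50)² = -11097 + 2500 = -8597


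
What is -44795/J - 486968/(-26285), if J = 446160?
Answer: 43217641261/2345463120 ≈ 18.426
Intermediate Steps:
-44795/J - 486968/(-26285) = -44795/446160 - 486968/(-26285) = -44795*1/446160 - 486968*(-1/26285) = -8959/89232 + 486968/26285 = 43217641261/2345463120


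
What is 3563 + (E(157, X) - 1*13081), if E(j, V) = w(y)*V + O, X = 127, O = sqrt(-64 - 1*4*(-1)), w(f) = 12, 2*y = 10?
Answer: -7994 + 2*I*sqrt(15) ≈ -7994.0 + 7.746*I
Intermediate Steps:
y = 5 (y = (1/2)*10 = 5)
O = 2*I*sqrt(15) (O = sqrt(-64 - 4*(-1)) = sqrt(-64 + 4) = sqrt(-60) = 2*I*sqrt(15) ≈ 7.746*I)
E(j, V) = 12*V + 2*I*sqrt(15)
3563 + (E(157, X) - 1*13081) = 3563 + ((12*127 + 2*I*sqrt(15)) - 1*13081) = 3563 + ((1524 + 2*I*sqrt(15)) - 13081) = 3563 + (-11557 + 2*I*sqrt(15)) = -7994 + 2*I*sqrt(15)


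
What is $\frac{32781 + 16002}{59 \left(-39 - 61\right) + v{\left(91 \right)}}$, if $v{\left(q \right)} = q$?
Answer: $- \frac{48783}{5809} \approx -8.3978$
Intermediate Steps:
$\frac{32781 + 16002}{59 \left(-39 - 61\right) + v{\left(91 \right)}} = \frac{32781 + 16002}{59 \left(-39 - 61\right) + 91} = \frac{48783}{59 \left(-100\right) + 91} = \frac{48783}{-5900 + 91} = \frac{48783}{-5809} = 48783 \left(- \frac{1}{5809}\right) = - \frac{48783}{5809}$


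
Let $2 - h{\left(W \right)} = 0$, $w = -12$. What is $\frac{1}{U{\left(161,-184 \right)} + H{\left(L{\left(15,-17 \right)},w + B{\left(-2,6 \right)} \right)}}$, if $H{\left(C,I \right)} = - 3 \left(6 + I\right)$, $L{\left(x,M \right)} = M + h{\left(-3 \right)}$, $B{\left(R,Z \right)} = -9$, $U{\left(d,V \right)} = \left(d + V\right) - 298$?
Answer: $- \frac{1}{276} \approx -0.0036232$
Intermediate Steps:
$h{\left(W \right)} = 2$ ($h{\left(W \right)} = 2 - 0 = 2 + 0 = 2$)
$U{\left(d,V \right)} = -298 + V + d$ ($U{\left(d,V \right)} = \left(V + d\right) - 298 = -298 + V + d$)
$L{\left(x,M \right)} = 2 + M$ ($L{\left(x,M \right)} = M + 2 = 2 + M$)
$H{\left(C,I \right)} = -18 - 3 I$
$\frac{1}{U{\left(161,-184 \right)} + H{\left(L{\left(15,-17 \right)},w + B{\left(-2,6 \right)} \right)}} = \frac{1}{\left(-298 - 184 + 161\right) - \left(18 + 3 \left(-12 - 9\right)\right)} = \frac{1}{-321 - -45} = \frac{1}{-321 + \left(-18 + 63\right)} = \frac{1}{-321 + 45} = \frac{1}{-276} = - \frac{1}{276}$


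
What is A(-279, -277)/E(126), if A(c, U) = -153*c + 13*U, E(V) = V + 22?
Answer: 19543/74 ≈ 264.09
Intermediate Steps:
E(V) = 22 + V
A(-279, -277)/E(126) = (-153*(-279) + 13*(-277))/(22 + 126) = (42687 - 3601)/148 = 39086*(1/148) = 19543/74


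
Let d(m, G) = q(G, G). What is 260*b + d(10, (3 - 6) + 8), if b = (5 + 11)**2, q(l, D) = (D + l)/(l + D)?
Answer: 66561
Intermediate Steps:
q(l, D) = 1 (q(l, D) = (D + l)/(D + l) = 1)
d(m, G) = 1
b = 256 (b = 16**2 = 256)
260*b + d(10, (3 - 6) + 8) = 260*256 + 1 = 66560 + 1 = 66561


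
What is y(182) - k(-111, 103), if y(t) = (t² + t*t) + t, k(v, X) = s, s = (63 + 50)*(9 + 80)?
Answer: 56373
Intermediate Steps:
s = 10057 (s = 113*89 = 10057)
k(v, X) = 10057
y(t) = t + 2*t² (y(t) = (t² + t²) + t = 2*t² + t = t + 2*t²)
y(182) - k(-111, 103) = 182*(1 + 2*182) - 1*10057 = 182*(1 + 364) - 10057 = 182*365 - 10057 = 66430 - 10057 = 56373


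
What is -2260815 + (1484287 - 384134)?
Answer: -1160662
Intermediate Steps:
-2260815 + (1484287 - 384134) = -2260815 + 1100153 = -1160662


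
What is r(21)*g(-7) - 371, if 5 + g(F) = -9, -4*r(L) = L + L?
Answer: -224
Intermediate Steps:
r(L) = -L/2 (r(L) = -(L + L)/4 = -L/2)
g(F) = -14 (g(F) = -5 - 9 = -14)
r(21)*g(-7) - 371 = -½*21*(-14) - 371 = -21/2*(-14) - 371 = 147 - 371 = -224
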